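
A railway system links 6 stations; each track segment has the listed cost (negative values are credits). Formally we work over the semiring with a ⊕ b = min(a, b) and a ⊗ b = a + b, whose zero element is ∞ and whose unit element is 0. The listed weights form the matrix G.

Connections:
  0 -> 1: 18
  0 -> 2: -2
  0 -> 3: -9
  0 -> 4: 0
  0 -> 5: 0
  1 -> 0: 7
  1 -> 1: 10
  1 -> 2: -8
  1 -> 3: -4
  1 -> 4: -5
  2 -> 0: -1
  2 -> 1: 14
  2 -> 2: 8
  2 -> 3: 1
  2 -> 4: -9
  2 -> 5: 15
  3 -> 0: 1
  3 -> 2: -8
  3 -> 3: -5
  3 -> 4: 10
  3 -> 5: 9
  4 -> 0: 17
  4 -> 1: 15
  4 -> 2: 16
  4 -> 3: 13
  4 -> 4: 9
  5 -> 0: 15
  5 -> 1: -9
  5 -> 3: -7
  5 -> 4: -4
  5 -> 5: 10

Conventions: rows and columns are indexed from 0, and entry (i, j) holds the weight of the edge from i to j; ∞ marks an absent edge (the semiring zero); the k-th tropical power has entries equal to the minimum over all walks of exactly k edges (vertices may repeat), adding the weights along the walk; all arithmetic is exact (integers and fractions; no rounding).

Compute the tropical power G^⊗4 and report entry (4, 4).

G^⊗2:
  [-8, -9, -17, -14, -11, 0]
  [-9, 6, -12, -9, -17, 5]
  [2, 6, -7, -10, -1, -1]
  [-9, 0, -13, -10, -17, 1]
  [14, 24, 5, 8, 7, 17]
  [-6, 1, -17, -13, -14, 2]
G^⊗3:
  [-18, -9, -22, -19, -26, -8]
  [-13, -4, -17, -18, -21, -9]
  [-9, -10, -18, -15, -16, -1]
  [-14, -8, -18, -18, -22, -9]
  [4, 8, 0, 3, -4, 14]
  [-18, -7, -21, -18, -26, -6]
G^⊗4:
  [-23, -17, -27, -27, -31, -18]
  [-18, -18, -26, -23, -26, -13]
  [-19, -10, -23, -20, -27, -9]
  [-19, -18, -26, -23, -27, -14]
  [-1, 5, -5, -5, -9, 4]
  [-22, -15, -26, -27, -30, -18]
Key observation: the optimum is the walk 4->0->3->2->4, with weight 17 + (-9) + (-8) + (-9) = -9.
Optimal value attained by: walk 4->0->3->2->4.
Answer: (G^⊗4)[4][4] = -9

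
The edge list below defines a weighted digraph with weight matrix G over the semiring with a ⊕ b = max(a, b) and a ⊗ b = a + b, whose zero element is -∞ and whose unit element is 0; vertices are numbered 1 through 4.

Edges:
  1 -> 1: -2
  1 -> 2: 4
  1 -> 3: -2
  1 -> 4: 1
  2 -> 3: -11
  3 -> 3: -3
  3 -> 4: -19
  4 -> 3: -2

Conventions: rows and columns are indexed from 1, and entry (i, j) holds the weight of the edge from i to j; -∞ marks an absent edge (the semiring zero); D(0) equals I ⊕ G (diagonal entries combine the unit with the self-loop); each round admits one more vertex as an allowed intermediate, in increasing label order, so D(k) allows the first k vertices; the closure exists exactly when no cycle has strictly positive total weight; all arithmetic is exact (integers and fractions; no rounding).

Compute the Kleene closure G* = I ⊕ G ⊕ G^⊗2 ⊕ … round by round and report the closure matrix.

D(0):
  [0, 4, -2, 1]
  [-∞, 0, -11, -∞]
  [-∞, -∞, 0, -19]
  [-∞, -∞, -2, 0]
D(1):
  [0, 4, -2, 1]
  [-∞, 0, -11, -∞]
  [-∞, -∞, 0, -19]
  [-∞, -∞, -2, 0]
D(2):
  [0, 4, -2, 1]
  [-∞, 0, -11, -∞]
  [-∞, -∞, 0, -19]
  [-∞, -∞, -2, 0]
D(3):
  [0, 4, -2, 1]
  [-∞, 0, -11, -30]
  [-∞, -∞, 0, -19]
  [-∞, -∞, -2, 0]
D(4):
  [0, 4, -1, 1]
  [-∞, 0, -11, -30]
  [-∞, -∞, 0, -19]
  [-∞, -∞, -2, 0]
Answer: G* = [[0, 4, -1, 1], [-∞, 0, -11, -30], [-∞, -∞, 0, -19], [-∞, -∞, -2, 0]]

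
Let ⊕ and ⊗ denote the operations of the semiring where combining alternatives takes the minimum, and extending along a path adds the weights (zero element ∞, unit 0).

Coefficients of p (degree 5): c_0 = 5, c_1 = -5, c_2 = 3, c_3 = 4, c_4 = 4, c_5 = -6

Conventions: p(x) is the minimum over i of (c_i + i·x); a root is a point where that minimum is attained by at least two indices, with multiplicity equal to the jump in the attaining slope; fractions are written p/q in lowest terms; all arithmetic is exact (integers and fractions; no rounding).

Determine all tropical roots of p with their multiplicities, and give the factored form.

hull edge (i=0, c=5) to (i=1, c=-5): slope -10, span 1
hull edge (i=1, c=-5) to (i=5, c=-6): slope -1/4, span 4
Factored form: p(x) = -6 ⊗ (x ⊕ 1/4) ⊗ (x ⊕ 1/4) ⊗ (x ⊕ 1/4) ⊗ (x ⊕ 1/4) ⊗ (x ⊕ 10)
Answer: roots = 1/4 (mult 4), 10 (mult 1)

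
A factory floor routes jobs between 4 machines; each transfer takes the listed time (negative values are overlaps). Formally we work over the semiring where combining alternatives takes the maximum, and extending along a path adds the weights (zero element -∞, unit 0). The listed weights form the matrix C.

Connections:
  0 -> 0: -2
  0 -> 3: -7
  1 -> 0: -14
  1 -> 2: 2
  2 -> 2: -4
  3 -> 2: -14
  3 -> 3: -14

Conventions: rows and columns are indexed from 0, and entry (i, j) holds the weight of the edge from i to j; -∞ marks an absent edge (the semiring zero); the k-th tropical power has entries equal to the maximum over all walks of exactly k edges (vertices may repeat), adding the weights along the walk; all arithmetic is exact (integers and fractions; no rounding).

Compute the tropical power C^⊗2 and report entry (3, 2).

C^⊗2:
  [-4, -∞, -21, -9]
  [-16, -∞, -2, -21]
  [-∞, -∞, -8, -∞]
  [-∞, -∞, -18, -28]
Key observation: the optimum is the walk 3->2->2, with weight (-14) + (-4) = -18.
Optimal value attained by: walk 3->2->2.
Answer: (C^⊗2)[3][2] = -18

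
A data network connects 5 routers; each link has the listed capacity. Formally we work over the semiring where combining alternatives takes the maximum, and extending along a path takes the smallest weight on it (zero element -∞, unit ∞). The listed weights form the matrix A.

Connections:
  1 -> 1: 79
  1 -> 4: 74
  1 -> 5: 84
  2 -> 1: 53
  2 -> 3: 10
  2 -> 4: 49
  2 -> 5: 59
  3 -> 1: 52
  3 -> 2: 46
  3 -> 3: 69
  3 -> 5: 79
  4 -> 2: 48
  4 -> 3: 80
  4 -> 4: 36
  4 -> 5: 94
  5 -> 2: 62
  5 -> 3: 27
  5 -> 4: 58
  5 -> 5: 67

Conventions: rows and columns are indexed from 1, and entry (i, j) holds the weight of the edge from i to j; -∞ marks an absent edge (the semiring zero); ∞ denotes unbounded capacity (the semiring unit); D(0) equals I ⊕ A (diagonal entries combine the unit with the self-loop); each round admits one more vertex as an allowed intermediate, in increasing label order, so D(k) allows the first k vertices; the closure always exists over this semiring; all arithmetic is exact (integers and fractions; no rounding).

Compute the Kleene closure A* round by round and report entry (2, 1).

D(0):
  [∞, -∞, -∞, 74, 84]
  [53, ∞, 10, 49, 59]
  [52, 46, ∞, -∞, 79]
  [-∞, 48, 80, ∞, 94]
  [-∞, 62, 27, 58, ∞]
D(1):
  [∞, -∞, -∞, 74, 84]
  [53, ∞, 10, 53, 59]
  [52, 46, ∞, 52, 79]
  [-∞, 48, 80, ∞, 94]
  [-∞, 62, 27, 58, ∞]
D(2):
  [∞, -∞, -∞, 74, 84]
  [53, ∞, 10, 53, 59]
  [52, 46, ∞, 52, 79]
  [48, 48, 80, ∞, 94]
  [53, 62, 27, 58, ∞]
D(3):
  [∞, -∞, -∞, 74, 84]
  [53, ∞, 10, 53, 59]
  [52, 46, ∞, 52, 79]
  [52, 48, 80, ∞, 94]
  [53, 62, 27, 58, ∞]
D(4):
  [∞, 48, 74, 74, 84]
  [53, ∞, 53, 53, 59]
  [52, 48, ∞, 52, 79]
  [52, 48, 80, ∞, 94]
  [53, 62, 58, 58, ∞]
D(5):
  [∞, 62, 74, 74, 84]
  [53, ∞, 58, 58, 59]
  [53, 62, ∞, 58, 79]
  [53, 62, 80, ∞, 94]
  [53, 62, 58, 58, ∞]
Answer: A*[2][1] = 53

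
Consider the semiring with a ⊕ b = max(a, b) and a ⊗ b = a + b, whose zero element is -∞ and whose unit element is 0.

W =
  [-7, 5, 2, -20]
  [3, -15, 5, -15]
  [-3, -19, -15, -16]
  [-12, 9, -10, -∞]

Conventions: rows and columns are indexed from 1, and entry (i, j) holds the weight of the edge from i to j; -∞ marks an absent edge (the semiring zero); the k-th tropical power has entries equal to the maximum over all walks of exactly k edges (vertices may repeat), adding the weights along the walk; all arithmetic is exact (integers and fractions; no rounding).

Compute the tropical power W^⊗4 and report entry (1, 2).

W^⊗2:
  [8, -2, 10, -10]
  [2, 8, 5, -11]
  [-10, 2, -1, -23]
  [12, -6, 14, -6]
W^⊗3:
  [7, 13, 10, -6]
  [11, 7, 13, -7]
  [5, -5, 7, -13]
  [11, 17, 14, -2]
W^⊗4:
  [16, 12, 18, -2]
  [10, 16, 13, -3]
  [4, 10, 7, -9]
  [20, 16, 22, 2]
Key observation: the optimum is the walk 1->2->3->1->2, with weight 5 + 5 + (-3) + 5 = 12.
Optimal value attained by: walk 1->2->3->1->2.
Answer: (W^⊗4)[1][2] = 12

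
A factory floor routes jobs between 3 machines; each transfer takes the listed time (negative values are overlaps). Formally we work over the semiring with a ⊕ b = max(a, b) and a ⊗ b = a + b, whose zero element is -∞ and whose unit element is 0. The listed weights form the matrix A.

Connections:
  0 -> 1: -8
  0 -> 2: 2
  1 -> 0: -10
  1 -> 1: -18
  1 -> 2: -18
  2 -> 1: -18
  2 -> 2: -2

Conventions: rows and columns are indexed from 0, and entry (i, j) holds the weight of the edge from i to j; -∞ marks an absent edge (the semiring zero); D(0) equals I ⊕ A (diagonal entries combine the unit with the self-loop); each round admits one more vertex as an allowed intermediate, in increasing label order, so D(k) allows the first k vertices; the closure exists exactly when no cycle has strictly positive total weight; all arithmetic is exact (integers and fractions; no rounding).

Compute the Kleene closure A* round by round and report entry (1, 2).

D(0):
  [0, -8, 2]
  [-10, 0, -18]
  [-∞, -18, 0]
D(1):
  [0, -8, 2]
  [-10, 0, -8]
  [-∞, -18, 0]
D(2):
  [0, -8, 2]
  [-10, 0, -8]
  [-28, -18, 0]
D(3):
  [0, -8, 2]
  [-10, 0, -8]
  [-28, -18, 0]
Answer: A*[1][2] = -8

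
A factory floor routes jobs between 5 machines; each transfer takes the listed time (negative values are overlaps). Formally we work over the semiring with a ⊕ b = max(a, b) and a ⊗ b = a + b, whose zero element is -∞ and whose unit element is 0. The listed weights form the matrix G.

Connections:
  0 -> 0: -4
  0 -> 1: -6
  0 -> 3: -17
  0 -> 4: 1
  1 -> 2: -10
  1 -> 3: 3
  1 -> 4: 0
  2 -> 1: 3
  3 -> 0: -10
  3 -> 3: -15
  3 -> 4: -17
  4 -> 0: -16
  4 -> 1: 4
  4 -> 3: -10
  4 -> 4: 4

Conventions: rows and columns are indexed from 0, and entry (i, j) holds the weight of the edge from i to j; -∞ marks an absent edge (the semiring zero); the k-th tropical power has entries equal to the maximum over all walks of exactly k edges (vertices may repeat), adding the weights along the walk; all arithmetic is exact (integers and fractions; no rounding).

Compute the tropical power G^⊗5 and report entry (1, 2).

G^⊗2:
  [-8, 5, -16, -3, 5]
  [-7, 4, -∞, -10, 4]
  [-∞, -∞, -7, 6, 3]
  [-14, -13, -∞, -27, -9]
  [-12, 8, -6, 7, 8]
G^⊗3:
  [-11, 9, -5, 8, 9]
  [-11, 8, -6, 7, 8]
  [-4, 7, -∞, -7, 7]
  [-18, -5, -23, -10, -5]
  [-3, 12, -2, 11, 12]
G^⊗4:
  [-2, 13, -1, 12, 13]
  [-3, 12, -2, 11, 12]
  [-8, 11, -3, 10, 11]
  [-20, -1, -15, -2, -1]
  [1, 16, 2, 15, 16]
G^⊗5:
  [2, 17, 3, 16, 17]
  [1, 16, 2, 15, 16]
  [0, 15, 1, 14, 15]
  [-12, 3, -11, 2, 3]
  [5, 20, 6, 19, 20]
Key observation: the optimum is the walk 1->4->4->4->1->2, with weight 0 + 4 + 4 + 4 + (-10) = 2.
Optimal value attained by: walk 1->4->4->4->1->2.
Answer: (G^⊗5)[1][2] = 2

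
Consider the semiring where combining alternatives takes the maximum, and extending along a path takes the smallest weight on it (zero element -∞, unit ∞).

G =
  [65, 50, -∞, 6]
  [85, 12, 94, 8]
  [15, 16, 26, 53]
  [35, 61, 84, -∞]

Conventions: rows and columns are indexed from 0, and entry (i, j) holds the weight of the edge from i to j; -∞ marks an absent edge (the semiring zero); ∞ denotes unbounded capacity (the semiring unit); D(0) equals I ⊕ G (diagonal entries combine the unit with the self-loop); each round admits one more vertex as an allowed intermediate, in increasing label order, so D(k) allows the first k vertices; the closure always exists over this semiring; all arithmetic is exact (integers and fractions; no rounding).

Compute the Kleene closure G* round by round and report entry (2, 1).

D(0):
  [∞, 50, -∞, 6]
  [85, ∞, 94, 8]
  [15, 16, ∞, 53]
  [35, 61, 84, ∞]
D(1):
  [∞, 50, -∞, 6]
  [85, ∞, 94, 8]
  [15, 16, ∞, 53]
  [35, 61, 84, ∞]
D(2):
  [∞, 50, 50, 8]
  [85, ∞, 94, 8]
  [16, 16, ∞, 53]
  [61, 61, 84, ∞]
D(3):
  [∞, 50, 50, 50]
  [85, ∞, 94, 53]
  [16, 16, ∞, 53]
  [61, 61, 84, ∞]
D(4):
  [∞, 50, 50, 50]
  [85, ∞, 94, 53]
  [53, 53, ∞, 53]
  [61, 61, 84, ∞]
Answer: G*[2][1] = 53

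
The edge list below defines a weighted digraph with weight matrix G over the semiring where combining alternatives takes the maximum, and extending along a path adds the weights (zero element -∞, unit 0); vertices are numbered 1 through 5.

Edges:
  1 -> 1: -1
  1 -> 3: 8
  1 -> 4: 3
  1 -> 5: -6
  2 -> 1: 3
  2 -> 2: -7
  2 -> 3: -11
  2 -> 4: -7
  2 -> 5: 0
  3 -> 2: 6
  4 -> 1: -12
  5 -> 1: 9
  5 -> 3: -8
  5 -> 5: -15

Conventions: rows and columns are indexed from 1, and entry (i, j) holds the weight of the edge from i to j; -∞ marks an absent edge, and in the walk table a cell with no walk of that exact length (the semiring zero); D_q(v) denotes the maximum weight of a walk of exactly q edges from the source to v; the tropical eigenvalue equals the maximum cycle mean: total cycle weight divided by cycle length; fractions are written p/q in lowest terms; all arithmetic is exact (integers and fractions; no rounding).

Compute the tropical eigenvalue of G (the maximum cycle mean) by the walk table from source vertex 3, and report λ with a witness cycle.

q=0: [-∞, -∞, 0, -∞, -∞]
q=1: [-∞, 6, -∞, -∞, -∞]
q=2: [9, -1, -5, -1, 6]
q=3: [15, 1, 17, 12, 3]
q=4: [14, 23, 23, 18, 9]
q=5: [26, 29, 22, 17, 23]
Optimal cycle mean attained by: cycle 1->3->2->5->1, total 8 + 6 + 0 + 9, length 4.
Answer: λ = 23/4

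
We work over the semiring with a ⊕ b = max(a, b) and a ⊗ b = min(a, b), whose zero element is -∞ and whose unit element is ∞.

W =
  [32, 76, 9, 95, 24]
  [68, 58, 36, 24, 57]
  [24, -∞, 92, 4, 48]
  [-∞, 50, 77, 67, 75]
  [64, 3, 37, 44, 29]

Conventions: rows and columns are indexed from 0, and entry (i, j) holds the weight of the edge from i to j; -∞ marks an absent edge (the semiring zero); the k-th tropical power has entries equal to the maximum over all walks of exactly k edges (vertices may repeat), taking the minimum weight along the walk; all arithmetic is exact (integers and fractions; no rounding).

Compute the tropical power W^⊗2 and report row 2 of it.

W^⊗2:
  [68, 58, 77, 67, 75]
  [58, 68, 37, 68, 57]
  [48, 24, 92, 44, 48]
  [64, 50, 77, 67, 67]
  [32, 64, 44, 64, 44]
Answer: row 2 of W^⊗2 = [48, 24, 92, 44, 48]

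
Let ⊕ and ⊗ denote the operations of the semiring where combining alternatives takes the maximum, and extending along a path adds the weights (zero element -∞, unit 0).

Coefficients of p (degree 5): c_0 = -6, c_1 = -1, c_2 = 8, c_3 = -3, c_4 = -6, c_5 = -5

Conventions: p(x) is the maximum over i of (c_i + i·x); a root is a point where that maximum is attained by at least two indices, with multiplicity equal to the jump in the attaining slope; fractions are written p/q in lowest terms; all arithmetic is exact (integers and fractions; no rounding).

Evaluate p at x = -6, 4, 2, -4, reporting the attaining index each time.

p(-6) = max(-6+0·(-6)=-6, -1+1·(-6)=-7, 8+2·(-6)=-4, -3+3·(-6)=-21, -6+4·(-6)=-30, -5+5·(-6)=-35) = -4 (attained by i=2)
p(4) = max(-6+0·4=-6, -1+1·4=3, 8+2·4=16, -3+3·4=9, -6+4·4=10, -5+5·4=15) = 16 (attained by i=2)
p(2) = max(-6+0·2=-6, -1+1·2=1, 8+2·2=12, -3+3·2=3, -6+4·2=2, -5+5·2=5) = 12 (attained by i=2)
p(-4) = max(-6+0·(-4)=-6, -1+1·(-4)=-5, 8+2·(-4)=0, -3+3·(-4)=-15, -6+4·(-4)=-22, -5+5·(-4)=-25) = 0 (attained by i=2)
Answer: p(-6) = -4; p(4) = 16; p(2) = 12; p(-4) = 0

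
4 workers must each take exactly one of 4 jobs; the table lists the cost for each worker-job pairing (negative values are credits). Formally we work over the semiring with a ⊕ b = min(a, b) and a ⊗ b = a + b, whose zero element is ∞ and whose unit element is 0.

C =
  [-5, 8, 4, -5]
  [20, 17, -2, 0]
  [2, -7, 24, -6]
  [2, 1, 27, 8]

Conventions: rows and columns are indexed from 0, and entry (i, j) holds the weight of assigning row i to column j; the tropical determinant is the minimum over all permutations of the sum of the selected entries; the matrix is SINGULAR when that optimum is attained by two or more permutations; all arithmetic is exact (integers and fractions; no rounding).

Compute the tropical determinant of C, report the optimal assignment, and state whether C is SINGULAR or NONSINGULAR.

σ = (0, 1, 2, 3): (-5) + 17 + 24 + 8 = 44
σ = (0, 1, 3, 2): (-5) + 17 + (-6) + 27 = 33
σ = (0, 2, 1, 3): (-5) + (-2) + (-7) + 8 = -6
σ = (0, 2, 3, 1): (-5) + (-2) + (-6) + 1 = -12
σ = (0, 3, 1, 2): (-5) + 0 + (-7) + 27 = 15
σ = (0, 3, 2, 1): (-5) + 0 + 24 + 1 = 20
σ = (1, 0, 2, 3): 8 + 20 + 24 + 8 = 60
σ = (1, 0, 3, 2): 8 + 20 + (-6) + 27 = 49
σ = (1, 2, 0, 3): 8 + (-2) + 2 + 8 = 16
σ = (1, 2, 3, 0): 8 + (-2) + (-6) + 2 = 2
σ = (1, 3, 0, 2): 8 + 0 + 2 + 27 = 37
σ = (1, 3, 2, 0): 8 + 0 + 24 + 2 = 34
σ = (2, 0, 1, 3): 4 + 20 + (-7) + 8 = 25
σ = (2, 0, 3, 1): 4 + 20 + (-6) + 1 = 19
σ = (2, 1, 0, 3): 4 + 17 + 2 + 8 = 31
σ = (2, 1, 3, 0): 4 + 17 + (-6) + 2 = 17
σ = (2, 3, 0, 1): 4 + 0 + 2 + 1 = 7
σ = (2, 3, 1, 0): 4 + 0 + (-7) + 2 = -1
σ = (3, 0, 1, 2): (-5) + 20 + (-7) + 27 = 35
σ = (3, 0, 2, 1): (-5) + 20 + 24 + 1 = 40
σ = (3, 1, 0, 2): (-5) + 17 + 2 + 27 = 41
σ = (3, 1, 2, 0): (-5) + 17 + 24 + 2 = 38
σ = (3, 2, 0, 1): (-5) + (-2) + 2 + 1 = -4
σ = (3, 2, 1, 0): (-5) + (-2) + (-7) + 2 = -12
Optimal value attained by: σ = (0, 2, 3, 1).
Answer: det⊕(C) = -12; verdict: SINGULAR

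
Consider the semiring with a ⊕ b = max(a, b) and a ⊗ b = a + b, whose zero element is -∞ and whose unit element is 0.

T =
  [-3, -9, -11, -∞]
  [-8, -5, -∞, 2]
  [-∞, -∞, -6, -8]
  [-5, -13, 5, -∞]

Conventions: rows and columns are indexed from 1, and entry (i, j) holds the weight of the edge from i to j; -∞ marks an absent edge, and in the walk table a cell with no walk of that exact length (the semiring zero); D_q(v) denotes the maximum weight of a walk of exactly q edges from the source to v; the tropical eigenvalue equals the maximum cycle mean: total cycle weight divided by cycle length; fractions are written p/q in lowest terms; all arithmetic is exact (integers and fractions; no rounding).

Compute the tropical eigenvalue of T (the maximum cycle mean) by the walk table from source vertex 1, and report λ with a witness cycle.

q=0: [0, -∞, -∞, -∞]
q=1: [-3, -9, -11, -∞]
q=2: [-6, -12, -14, -7]
q=3: [-9, -15, -2, -10]
q=4: [-12, -18, -5, -10]
Optimal cycle mean attained by: cycle 3->4->3, total (-8) + 5, length 2.
Answer: λ = -3/2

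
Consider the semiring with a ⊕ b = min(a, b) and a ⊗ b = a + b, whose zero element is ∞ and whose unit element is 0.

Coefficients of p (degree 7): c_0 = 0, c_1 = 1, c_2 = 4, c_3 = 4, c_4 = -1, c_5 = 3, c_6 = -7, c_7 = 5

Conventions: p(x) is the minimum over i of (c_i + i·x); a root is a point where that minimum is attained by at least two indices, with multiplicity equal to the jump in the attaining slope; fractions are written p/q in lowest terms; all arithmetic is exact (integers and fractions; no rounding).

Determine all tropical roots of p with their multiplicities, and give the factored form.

hull edge (i=0, c=0) to (i=6, c=-7): slope -7/6, span 6
hull edge (i=6, c=-7) to (i=7, c=5): slope 12, span 1
Factored form: p(x) = 5 ⊗ (x ⊕ (-12)) ⊗ (x ⊕ 7/6) ⊗ (x ⊕ 7/6) ⊗ (x ⊕ 7/6) ⊗ (x ⊕ 7/6) ⊗ (x ⊕ 7/6) ⊗ (x ⊕ 7/6)
Answer: roots = -12 (mult 1), 7/6 (mult 6)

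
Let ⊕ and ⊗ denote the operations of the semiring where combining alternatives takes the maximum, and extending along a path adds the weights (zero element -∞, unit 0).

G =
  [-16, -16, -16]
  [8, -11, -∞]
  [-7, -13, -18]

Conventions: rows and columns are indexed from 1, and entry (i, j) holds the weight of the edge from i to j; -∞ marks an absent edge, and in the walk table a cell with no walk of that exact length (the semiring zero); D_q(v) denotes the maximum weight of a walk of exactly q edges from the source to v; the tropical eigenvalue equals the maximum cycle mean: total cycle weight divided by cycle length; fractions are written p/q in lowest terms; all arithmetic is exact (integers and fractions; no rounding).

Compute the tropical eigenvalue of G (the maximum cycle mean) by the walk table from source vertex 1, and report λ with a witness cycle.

q=0: [0, -∞, -∞]
q=1: [-16, -16, -16]
q=2: [-8, -27, -32]
q=3: [-19, -24, -24]
Optimal cycle mean attained by: cycle 1->2->1, total (-16) + 8, length 2.
Answer: λ = -4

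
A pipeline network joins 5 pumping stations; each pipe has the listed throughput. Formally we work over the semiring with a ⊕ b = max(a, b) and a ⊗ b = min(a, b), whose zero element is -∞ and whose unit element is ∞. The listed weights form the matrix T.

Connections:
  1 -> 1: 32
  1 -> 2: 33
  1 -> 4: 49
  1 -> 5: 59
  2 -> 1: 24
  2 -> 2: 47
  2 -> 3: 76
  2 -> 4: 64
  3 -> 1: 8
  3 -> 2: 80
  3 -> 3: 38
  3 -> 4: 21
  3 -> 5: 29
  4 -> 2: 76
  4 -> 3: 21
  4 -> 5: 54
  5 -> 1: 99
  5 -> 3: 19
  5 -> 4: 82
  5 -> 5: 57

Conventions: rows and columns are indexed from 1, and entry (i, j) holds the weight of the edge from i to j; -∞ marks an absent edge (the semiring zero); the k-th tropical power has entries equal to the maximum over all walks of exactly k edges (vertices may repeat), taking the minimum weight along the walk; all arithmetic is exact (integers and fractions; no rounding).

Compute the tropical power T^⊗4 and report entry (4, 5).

T^⊗2:
  [59, 49, 33, 59, 57]
  [24, 76, 47, 47, 54]
  [29, 47, 76, 64, 29]
  [54, 47, 76, 64, 54]
  [57, 76, 21, 57, 59]
T^⊗3:
  [57, 59, 49, 57, 59]
  [54, 47, 76, 64, 54]
  [29, 76, 47, 47, 54]
  [54, 76, 47, 54, 54]
  [59, 57, 76, 64, 57]
T^⊗4:
  [59, 57, 59, 59, 57]
  [54, 76, 47, 54, 54]
  [54, 47, 76, 64, 54]
  [54, 54, 76, 64, 54]
  [57, 76, 57, 57, 59]
Key observation: the optimum is the walk 4->2->4->5->5, with weight 76 min 64 min 54 min 57 = 54.
Optimal value attained by: walk 4->2->4->5->5.
Answer: (T^⊗4)[4][5] = 54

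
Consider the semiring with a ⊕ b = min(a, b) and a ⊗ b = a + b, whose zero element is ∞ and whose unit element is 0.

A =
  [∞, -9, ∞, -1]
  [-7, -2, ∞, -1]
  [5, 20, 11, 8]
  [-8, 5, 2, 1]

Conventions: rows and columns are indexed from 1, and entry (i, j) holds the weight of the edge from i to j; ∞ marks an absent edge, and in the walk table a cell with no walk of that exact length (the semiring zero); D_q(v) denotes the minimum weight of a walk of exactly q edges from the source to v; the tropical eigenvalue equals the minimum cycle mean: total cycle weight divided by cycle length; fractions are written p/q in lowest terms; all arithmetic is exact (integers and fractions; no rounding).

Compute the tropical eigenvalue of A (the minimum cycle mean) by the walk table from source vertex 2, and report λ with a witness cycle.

q=0: [∞, 0, ∞, ∞]
q=1: [-7, -2, ∞, -1]
q=2: [-9, -16, 1, -8]
q=3: [-23, -18, -6, -17]
q=4: [-25, -32, -15, -24]
Optimal cycle mean attained by: cycle 1->2->1, total (-9) + (-7), length 2.
Answer: λ = -8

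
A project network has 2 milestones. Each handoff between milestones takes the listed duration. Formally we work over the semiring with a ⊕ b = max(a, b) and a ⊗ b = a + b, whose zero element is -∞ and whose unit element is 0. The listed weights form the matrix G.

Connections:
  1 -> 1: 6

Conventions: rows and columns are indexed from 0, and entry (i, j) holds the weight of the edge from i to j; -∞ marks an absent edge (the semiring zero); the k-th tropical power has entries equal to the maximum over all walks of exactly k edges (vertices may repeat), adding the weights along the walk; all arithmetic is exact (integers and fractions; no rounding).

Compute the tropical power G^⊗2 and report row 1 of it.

G^⊗2:
  [-∞, -∞]
  [-∞, 12]
Answer: row 1 of G^⊗2 = [-∞, 12]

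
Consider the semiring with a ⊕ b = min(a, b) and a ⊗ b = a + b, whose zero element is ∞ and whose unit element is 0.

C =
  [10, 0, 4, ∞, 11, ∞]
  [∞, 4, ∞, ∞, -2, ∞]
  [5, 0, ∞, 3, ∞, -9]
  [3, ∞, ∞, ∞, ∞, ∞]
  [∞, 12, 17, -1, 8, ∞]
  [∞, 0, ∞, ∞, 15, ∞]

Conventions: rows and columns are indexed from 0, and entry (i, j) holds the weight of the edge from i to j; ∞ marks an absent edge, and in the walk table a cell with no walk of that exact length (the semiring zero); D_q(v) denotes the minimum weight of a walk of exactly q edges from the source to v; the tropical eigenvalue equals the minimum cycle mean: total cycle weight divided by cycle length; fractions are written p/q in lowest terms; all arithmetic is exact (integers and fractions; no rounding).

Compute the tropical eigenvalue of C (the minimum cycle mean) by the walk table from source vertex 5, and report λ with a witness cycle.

q=0: [∞, ∞, ∞, ∞, ∞, 0]
q=1: [∞, 0, ∞, ∞, 15, ∞]
q=2: [∞, 4, 32, 14, -2, ∞]
q=3: [17, 8, 15, -3, 2, 23]
q=4: [0, 12, 19, 1, 6, 6]
q=5: [4, 0, 4, 5, 10, 10]
q=6: [8, 4, 8, 7, -2, -5]
Optimal cycle mean attained by: cycle 0->2->5->1->4->3->0, total 4 + (-9) + 0 + (-2) + (-1) + 3, length 6.
Answer: λ = -5/6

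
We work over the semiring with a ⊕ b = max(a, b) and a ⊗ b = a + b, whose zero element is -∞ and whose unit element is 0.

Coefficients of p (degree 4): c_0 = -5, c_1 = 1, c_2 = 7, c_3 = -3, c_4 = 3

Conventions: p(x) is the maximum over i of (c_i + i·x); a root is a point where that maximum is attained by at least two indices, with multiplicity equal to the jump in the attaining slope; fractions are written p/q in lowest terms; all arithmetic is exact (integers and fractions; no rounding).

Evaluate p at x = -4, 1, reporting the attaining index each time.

p(-4) = max(-5+0·(-4)=-5, 1+1·(-4)=-3, 7+2·(-4)=-1, -3+3·(-4)=-15, 3+4·(-4)=-13) = -1 (attained by i=2)
p(1) = max(-5+0·1=-5, 1+1·1=2, 7+2·1=9, -3+3·1=0, 3+4·1=7) = 9 (attained by i=2)
Answer: p(-4) = -1; p(1) = 9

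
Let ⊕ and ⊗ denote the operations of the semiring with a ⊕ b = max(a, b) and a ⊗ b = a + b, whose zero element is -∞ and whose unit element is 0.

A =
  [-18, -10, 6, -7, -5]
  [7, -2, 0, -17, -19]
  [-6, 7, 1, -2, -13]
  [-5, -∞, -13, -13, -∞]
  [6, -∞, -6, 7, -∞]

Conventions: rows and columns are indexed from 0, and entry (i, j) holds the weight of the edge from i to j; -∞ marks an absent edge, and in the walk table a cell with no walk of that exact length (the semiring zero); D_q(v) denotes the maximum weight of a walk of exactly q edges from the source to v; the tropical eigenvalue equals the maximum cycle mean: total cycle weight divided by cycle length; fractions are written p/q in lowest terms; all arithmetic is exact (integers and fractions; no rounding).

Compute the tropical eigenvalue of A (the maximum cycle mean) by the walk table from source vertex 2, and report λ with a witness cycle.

q=0: [-∞, -∞, 0, -∞, -∞]
q=1: [-6, 7, 1, -2, -13]
q=2: [14, 8, 7, -1, -11]
q=3: [15, 14, 20, 7, 9]
q=4: [21, 27, 21, 18, 10]
q=5: [34, 28, 27, 19, 16]
Optimal cycle mean attained by: cycle 0->2->1->0, total 6 + 7 + 7, length 3.
Answer: λ = 20/3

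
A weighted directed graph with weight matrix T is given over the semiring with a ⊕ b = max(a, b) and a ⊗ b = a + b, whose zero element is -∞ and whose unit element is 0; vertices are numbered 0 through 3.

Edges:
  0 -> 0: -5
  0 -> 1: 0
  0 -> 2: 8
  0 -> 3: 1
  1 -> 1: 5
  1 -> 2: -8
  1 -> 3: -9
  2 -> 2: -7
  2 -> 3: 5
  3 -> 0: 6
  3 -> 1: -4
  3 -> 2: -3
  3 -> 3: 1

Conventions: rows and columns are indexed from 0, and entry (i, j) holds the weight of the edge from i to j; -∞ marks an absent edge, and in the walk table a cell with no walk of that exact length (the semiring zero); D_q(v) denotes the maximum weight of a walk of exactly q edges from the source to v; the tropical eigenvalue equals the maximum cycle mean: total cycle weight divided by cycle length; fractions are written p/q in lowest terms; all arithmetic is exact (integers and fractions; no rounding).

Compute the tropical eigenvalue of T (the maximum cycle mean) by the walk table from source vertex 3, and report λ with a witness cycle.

q=0: [-∞, -∞, -∞, 0]
q=1: [6, -4, -3, 1]
q=2: [7, 6, 14, 7]
q=3: [13, 11, 15, 19]
q=4: [25, 16, 21, 20]
Optimal cycle mean attained by: cycle 0->2->3->0, total 8 + 5 + 6, length 3.
Answer: λ = 19/3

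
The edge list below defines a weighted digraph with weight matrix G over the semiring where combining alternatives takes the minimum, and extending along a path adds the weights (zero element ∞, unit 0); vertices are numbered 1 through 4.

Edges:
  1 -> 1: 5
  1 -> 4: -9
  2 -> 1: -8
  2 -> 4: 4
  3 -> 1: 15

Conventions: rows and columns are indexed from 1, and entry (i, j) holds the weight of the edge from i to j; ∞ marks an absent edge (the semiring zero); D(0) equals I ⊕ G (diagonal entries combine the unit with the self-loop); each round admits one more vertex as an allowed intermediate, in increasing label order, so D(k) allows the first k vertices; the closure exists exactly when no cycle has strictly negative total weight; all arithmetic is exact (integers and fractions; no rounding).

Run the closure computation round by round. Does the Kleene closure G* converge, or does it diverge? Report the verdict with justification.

D(0):
  [0, ∞, ∞, -9]
  [-8, 0, ∞, 4]
  [15, ∞, 0, ∞]
  [∞, ∞, ∞, 0]
D(1):
  [0, ∞, ∞, -9]
  [-8, 0, ∞, -17]
  [15, ∞, 0, 6]
  [∞, ∞, ∞, 0]
D(2):
  [0, ∞, ∞, -9]
  [-8, 0, ∞, -17]
  [15, ∞, 0, 6]
  [∞, ∞, ∞, 0]
D(3):
  [0, ∞, ∞, -9]
  [-8, 0, ∞, -17]
  [15, ∞, 0, 6]
  [∞, ∞, ∞, 0]
D(4):
  [0, ∞, ∞, -9]
  [-8, 0, ∞, -17]
  [15, ∞, 0, 6]
  [∞, ∞, ∞, 0]
Key observation: every diagonal entry stays at the unit through all rounds, so no improving cycle exists.
Answer: CONVERGES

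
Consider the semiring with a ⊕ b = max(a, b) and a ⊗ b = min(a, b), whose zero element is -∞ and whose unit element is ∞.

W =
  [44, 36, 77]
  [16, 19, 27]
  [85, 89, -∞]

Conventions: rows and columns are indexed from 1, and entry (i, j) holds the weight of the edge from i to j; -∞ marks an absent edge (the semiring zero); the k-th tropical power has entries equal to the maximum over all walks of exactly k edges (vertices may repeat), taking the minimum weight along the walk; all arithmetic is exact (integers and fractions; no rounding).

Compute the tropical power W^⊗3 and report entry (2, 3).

W^⊗2:
  [77, 77, 44]
  [27, 27, 19]
  [44, 36, 77]
W^⊗3:
  [44, 44, 77]
  [27, 27, 27]
  [77, 77, 44]
Key observation: the optimum is the walk 2->3->1->3, with weight 27 min 85 min 77 = 27.
Optimal value attained by: walk 2->3->1->3.
Answer: (W^⊗3)[2][3] = 27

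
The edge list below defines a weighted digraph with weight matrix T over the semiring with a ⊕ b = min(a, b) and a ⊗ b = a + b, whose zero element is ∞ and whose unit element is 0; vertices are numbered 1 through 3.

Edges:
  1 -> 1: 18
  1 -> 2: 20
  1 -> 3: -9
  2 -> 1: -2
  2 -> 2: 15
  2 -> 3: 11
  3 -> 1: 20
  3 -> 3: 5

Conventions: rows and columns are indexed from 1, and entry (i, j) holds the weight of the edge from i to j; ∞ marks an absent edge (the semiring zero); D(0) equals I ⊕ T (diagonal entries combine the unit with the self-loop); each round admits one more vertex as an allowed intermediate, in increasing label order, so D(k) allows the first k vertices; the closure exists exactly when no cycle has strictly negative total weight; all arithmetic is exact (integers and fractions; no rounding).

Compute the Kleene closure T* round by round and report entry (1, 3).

D(0):
  [0, 20, -9]
  [-2, 0, 11]
  [20, ∞, 0]
D(1):
  [0, 20, -9]
  [-2, 0, -11]
  [20, 40, 0]
D(2):
  [0, 20, -9]
  [-2, 0, -11]
  [20, 40, 0]
D(3):
  [0, 20, -9]
  [-2, 0, -11]
  [20, 40, 0]
Answer: T*[1][3] = -9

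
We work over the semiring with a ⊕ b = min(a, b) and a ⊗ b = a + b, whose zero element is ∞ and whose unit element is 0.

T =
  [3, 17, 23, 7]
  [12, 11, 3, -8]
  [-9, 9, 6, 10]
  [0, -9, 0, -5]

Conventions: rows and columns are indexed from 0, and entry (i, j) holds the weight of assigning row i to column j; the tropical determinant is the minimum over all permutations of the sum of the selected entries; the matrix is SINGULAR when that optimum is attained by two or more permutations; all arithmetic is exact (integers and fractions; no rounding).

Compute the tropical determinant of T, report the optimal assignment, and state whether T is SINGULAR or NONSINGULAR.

σ = (0, 1, 2, 3): 3 + 11 + 6 + (-5) = 15
σ = (0, 1, 3, 2): 3 + 11 + 10 + 0 = 24
σ = (0, 2, 1, 3): 3 + 3 + 9 + (-5) = 10
σ = (0, 2, 3, 1): 3 + 3 + 10 + (-9) = 7
σ = (0, 3, 1, 2): 3 + (-8) + 9 + 0 = 4
σ = (0, 3, 2, 1): 3 + (-8) + 6 + (-9) = -8
σ = (1, 0, 2, 3): 17 + 12 + 6 + (-5) = 30
σ = (1, 0, 3, 2): 17 + 12 + 10 + 0 = 39
σ = (1, 2, 0, 3): 17 + 3 + (-9) + (-5) = 6
σ = (1, 2, 3, 0): 17 + 3 + 10 + 0 = 30
σ = (1, 3, 0, 2): 17 + (-8) + (-9) + 0 = 0
σ = (1, 3, 2, 0): 17 + (-8) + 6 + 0 = 15
σ = (2, 0, 1, 3): 23 + 12 + 9 + (-5) = 39
σ = (2, 0, 3, 1): 23 + 12 + 10 + (-9) = 36
σ = (2, 1, 0, 3): 23 + 11 + (-9) + (-5) = 20
σ = (2, 1, 3, 0): 23 + 11 + 10 + 0 = 44
σ = (2, 3, 0, 1): 23 + (-8) + (-9) + (-9) = -3
σ = (2, 3, 1, 0): 23 + (-8) + 9 + 0 = 24
σ = (3, 0, 1, 2): 7 + 12 + 9 + 0 = 28
σ = (3, 0, 2, 1): 7 + 12 + 6 + (-9) = 16
σ = (3, 1, 0, 2): 7 + 11 + (-9) + 0 = 9
σ = (3, 1, 2, 0): 7 + 11 + 6 + 0 = 24
σ = (3, 2, 0, 1): 7 + 3 + (-9) + (-9) = -8
σ = (3, 2, 1, 0): 7 + 3 + 9 + 0 = 19
Optimal value attained by: σ = (0, 3, 2, 1).
Answer: det⊕(T) = -8; verdict: SINGULAR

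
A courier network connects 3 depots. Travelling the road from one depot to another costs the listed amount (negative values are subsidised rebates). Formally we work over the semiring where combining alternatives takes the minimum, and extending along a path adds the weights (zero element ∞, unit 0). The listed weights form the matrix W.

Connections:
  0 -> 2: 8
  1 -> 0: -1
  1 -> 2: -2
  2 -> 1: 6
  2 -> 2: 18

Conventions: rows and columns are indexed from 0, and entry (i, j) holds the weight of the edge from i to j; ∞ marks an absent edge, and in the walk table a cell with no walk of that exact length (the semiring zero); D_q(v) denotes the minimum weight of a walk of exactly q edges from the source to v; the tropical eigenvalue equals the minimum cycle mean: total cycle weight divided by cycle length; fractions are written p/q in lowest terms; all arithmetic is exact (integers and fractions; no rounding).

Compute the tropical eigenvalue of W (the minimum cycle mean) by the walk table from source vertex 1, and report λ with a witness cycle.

q=0: [∞, 0, ∞]
q=1: [-1, ∞, -2]
q=2: [∞, 4, 7]
q=3: [3, 13, 2]
Optimal cycle mean attained by: cycle 1->2->1, total (-2) + 6, length 2.
Answer: λ = 2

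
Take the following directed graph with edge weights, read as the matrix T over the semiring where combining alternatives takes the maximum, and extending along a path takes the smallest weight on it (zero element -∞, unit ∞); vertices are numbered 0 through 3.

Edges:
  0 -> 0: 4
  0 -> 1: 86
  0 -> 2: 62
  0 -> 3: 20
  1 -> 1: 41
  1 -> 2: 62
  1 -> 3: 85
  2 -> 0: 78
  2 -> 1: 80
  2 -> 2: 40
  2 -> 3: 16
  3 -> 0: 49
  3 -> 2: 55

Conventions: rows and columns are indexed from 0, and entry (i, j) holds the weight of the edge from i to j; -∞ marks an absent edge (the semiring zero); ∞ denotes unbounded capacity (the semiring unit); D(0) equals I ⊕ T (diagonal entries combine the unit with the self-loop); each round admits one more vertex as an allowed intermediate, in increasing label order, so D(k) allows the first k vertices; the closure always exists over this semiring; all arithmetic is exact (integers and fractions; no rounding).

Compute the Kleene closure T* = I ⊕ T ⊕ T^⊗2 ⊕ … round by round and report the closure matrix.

D(0):
  [∞, 86, 62, 20]
  [-∞, ∞, 62, 85]
  [78, 80, ∞, 16]
  [49, -∞, 55, ∞]
D(1):
  [∞, 86, 62, 20]
  [-∞, ∞, 62, 85]
  [78, 80, ∞, 20]
  [49, 49, 55, ∞]
D(2):
  [∞, 86, 62, 85]
  [-∞, ∞, 62, 85]
  [78, 80, ∞, 80]
  [49, 49, 55, ∞]
D(3):
  [∞, 86, 62, 85]
  [62, ∞, 62, 85]
  [78, 80, ∞, 80]
  [55, 55, 55, ∞]
D(4):
  [∞, 86, 62, 85]
  [62, ∞, 62, 85]
  [78, 80, ∞, 80]
  [55, 55, 55, ∞]
Answer: T* = [[∞, 86, 62, 85], [62, ∞, 62, 85], [78, 80, ∞, 80], [55, 55, 55, ∞]]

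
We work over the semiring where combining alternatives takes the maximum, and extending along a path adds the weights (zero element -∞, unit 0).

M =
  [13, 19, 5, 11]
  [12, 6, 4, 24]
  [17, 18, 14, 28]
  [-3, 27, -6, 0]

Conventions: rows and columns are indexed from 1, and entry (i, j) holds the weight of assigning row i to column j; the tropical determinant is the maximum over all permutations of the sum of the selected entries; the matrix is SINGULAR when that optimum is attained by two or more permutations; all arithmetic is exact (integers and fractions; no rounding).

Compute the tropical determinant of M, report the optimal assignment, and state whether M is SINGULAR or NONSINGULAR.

σ = (1, 2, 3, 4): 13 + 6 + 14 + 0 = 33
σ = (1, 2, 4, 3): 13 + 6 + 28 + (-6) = 41
σ = (1, 3, 2, 4): 13 + 4 + 18 + 0 = 35
σ = (1, 3, 4, 2): 13 + 4 + 28 + 27 = 72
σ = (1, 4, 2, 3): 13 + 24 + 18 + (-6) = 49
σ = (1, 4, 3, 2): 13 + 24 + 14 + 27 = 78
σ = (2, 1, 3, 4): 19 + 12 + 14 + 0 = 45
σ = (2, 1, 4, 3): 19 + 12 + 28 + (-6) = 53
σ = (2, 3, 1, 4): 19 + 4 + 17 + 0 = 40
σ = (2, 3, 4, 1): 19 + 4 + 28 + (-3) = 48
σ = (2, 4, 1, 3): 19 + 24 + 17 + (-6) = 54
σ = (2, 4, 3, 1): 19 + 24 + 14 + (-3) = 54
σ = (3, 1, 2, 4): 5 + 12 + 18 + 0 = 35
σ = (3, 1, 4, 2): 5 + 12 + 28 + 27 = 72
σ = (3, 2, 1, 4): 5 + 6 + 17 + 0 = 28
σ = (3, 2, 4, 1): 5 + 6 + 28 + (-3) = 36
σ = (3, 4, 1, 2): 5 + 24 + 17 + 27 = 73
σ = (3, 4, 2, 1): 5 + 24 + 18 + (-3) = 44
σ = (4, 1, 2, 3): 11 + 12 + 18 + (-6) = 35
σ = (4, 1, 3, 2): 11 + 12 + 14 + 27 = 64
σ = (4, 2, 1, 3): 11 + 6 + 17 + (-6) = 28
σ = (4, 2, 3, 1): 11 + 6 + 14 + (-3) = 28
σ = (4, 3, 1, 2): 11 + 4 + 17 + 27 = 59
σ = (4, 3, 2, 1): 11 + 4 + 18 + (-3) = 30
Optimal value attained by: σ = (1, 4, 3, 2).
Answer: det⊕(M) = 78; verdict: NONSINGULAR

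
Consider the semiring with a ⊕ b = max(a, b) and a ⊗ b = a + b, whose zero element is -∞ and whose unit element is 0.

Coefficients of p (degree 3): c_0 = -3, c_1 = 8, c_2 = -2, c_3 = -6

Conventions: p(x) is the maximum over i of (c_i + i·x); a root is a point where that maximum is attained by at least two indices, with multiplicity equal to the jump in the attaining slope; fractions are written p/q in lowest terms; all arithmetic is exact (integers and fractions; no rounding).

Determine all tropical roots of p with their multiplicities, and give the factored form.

hull edge (i=0, c=-3) to (i=1, c=8): slope 11, span 1
hull edge (i=1, c=8) to (i=3, c=-6): slope -7, span 2
Factored form: p(x) = -6 ⊗ (x ⊕ (-11)) ⊗ (x ⊕ 7) ⊗ (x ⊕ 7)
Answer: roots = -11 (mult 1), 7 (mult 2)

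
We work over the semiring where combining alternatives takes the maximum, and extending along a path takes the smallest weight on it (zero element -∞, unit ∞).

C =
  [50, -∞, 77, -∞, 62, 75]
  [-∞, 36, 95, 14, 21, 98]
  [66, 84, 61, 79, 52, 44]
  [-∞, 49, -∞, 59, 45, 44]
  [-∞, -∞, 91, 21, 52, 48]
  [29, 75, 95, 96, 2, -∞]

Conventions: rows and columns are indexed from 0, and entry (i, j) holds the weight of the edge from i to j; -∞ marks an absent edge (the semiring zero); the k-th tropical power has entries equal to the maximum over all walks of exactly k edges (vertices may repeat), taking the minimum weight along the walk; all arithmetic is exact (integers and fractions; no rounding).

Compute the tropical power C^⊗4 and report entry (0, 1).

C^⊗2:
  [66, 77, 75, 77, 52, 50]
  [66, 84, 95, 96, 52, 44]
  [61, 61, 84, 61, 62, 84]
  [29, 49, 49, 59, 45, 49]
  [66, 84, 61, 79, 52, 48]
  [66, 84, 75, 79, 52, 75]
C^⊗3:
  [66, 75, 77, 75, 62, 77]
  [66, 84, 84, 79, 62, 84]
  [66, 84, 84, 84, 61, 61]
  [49, 49, 49, 59, 49, 49]
  [61, 61, 84, 61, 62, 84]
  [66, 75, 84, 75, 62, 84]
C^⊗4:
  [66, 77, 77, 77, 62, 75]
  [66, 84, 84, 84, 62, 84]
  [66, 84, 84, 79, 62, 84]
  [49, 49, 49, 59, 49, 49]
  [66, 84, 84, 84, 61, 61]
  [66, 84, 84, 84, 62, 75]
Key observation: the optimum is the walk 0->2->1->2->1, with weight 77 min 84 min 95 min 84 = 77.
Optimal value attained by: walk 0->2->1->2->1.
Answer: (C^⊗4)[0][1] = 77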